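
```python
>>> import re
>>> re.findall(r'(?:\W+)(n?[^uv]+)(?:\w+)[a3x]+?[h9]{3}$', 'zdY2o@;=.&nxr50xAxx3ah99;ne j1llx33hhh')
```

['nxr50xAxx3ah99;ne j1llx']

This matches one or more of a non-word character (non-capturing group); then optionally the literal 'n', then one or more of any character except [uv] (captured); then one or more of a word character (non-capturing group); then one or more of one of [a3x] (lazy), then exactly 3 of one of [h9]; then anchored at the end.
Scanning left to right: at [5:38] match '@;=.&nxr50xAxx3ah99;ne j1llx33hhh', group 1 = 'nxr50xAxx3ah99;ne j1llx'.
Because there's exactly one group, `findall` drops the full match and keeps group 1 from the one hit.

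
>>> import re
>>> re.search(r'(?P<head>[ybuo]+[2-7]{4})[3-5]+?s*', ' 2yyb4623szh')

None

The pattern matches one or more of one of [ybuo], then exactly 4 of a character in [2-7] (captured as 'head'); then one or more of a character in [3-5] (lazy), then zero or more of a literal 's'.
`re.search` scans for the first position where the pattern succeeds.
Here the pattern never matches, so the call returns None.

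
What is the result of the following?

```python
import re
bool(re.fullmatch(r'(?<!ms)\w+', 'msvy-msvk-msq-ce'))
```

False

A negative assertion filters positions out without eating any characters.
`fullmatch` succeeds only if the pattern covers the string from start to end.
Here the pattern can't cover the whole string, so the call returns None, and `bool(None)` is False.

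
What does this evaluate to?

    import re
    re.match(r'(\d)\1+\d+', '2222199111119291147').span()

(0, 19)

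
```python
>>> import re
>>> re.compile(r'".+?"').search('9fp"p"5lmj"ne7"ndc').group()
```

'"p"'

A non-greedy quantifier consumes as few characters as it can — just enough that the remainder of the pattern still matches from where it stops; whatever follows it matches normally.
The match spans [3:6] → '"p"'.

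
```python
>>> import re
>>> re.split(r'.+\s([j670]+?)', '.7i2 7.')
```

The pattern matches one or more of any character, then whitespace; then one or more of one of [j670] (lazy) (captured).
Matches to split on: at [0:6] → '.7i2 7'.
`re.split` interleaves the captured-group text with the surrounding fragments.

['', '7', '.']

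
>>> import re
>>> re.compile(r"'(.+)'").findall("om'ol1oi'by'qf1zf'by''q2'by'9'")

["ol1oi'by'qf1zf'by''q2'by'9"]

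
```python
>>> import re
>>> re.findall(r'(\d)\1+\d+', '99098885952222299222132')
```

['9']

The backreference `\1` re-matches whatever the first group consumed, character for character.
Scanning left to right: at [0:23] match '99098885952222299222132', group 1 = '9'.
With a single group, `findall` returns only what that group captured — 1 item.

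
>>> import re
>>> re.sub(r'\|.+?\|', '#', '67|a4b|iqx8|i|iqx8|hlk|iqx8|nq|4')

'67#iqx8#iqx8#iqx8#4'

Matches: at [2:7] → '|a4b|'; at [11:14] → '|i|'; at [18:23] → '|hlk|'; at [27:31] → '|nq|'.
`sub` substitutes '#' at each match site.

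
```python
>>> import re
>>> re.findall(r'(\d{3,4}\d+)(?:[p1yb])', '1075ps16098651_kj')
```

['1075', '1609865']

This matches 3 to 4 of a digit, then one or more of a digit (captured); then one of [p1yb] (non-capturing group).
Matches: at [0:5] match '1075p', group 1 = '1075'; at [6:14] match '16098651', group 1 = '1609865'.
One capturing group, so `findall` returns just the captured substring from each match — 2 in all.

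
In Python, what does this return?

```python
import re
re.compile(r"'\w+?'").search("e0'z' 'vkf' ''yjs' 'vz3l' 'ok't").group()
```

The match spans [2:5] → "'z'".

"'z'"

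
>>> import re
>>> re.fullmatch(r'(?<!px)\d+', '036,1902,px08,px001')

None

The negative lookahead/lookbehind blocks any match where the forbidden context is present.
For `fullmatch`, every character of the input must be accounted for by the pattern.
Here there's no way to consume every character, so the call returns None.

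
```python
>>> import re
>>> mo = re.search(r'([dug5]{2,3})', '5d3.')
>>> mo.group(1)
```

The match spans [0:2] → '5d'.
Captured: group 1 = '5d'.

'5d'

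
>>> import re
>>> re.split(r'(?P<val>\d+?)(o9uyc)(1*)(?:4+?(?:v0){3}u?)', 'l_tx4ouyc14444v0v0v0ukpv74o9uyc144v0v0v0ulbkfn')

This matches one or more of a digit (lazy) (captured as 'val'); then the literal 'o9u', then the literal 'yc' (captured); then zero or more of a literal '1' (captured); then one or more of a literal '4' (lazy), then the literal 'v0' repeated 3 times, then optionally the literal 'u' (non-capturing group).
`re.split` interleaves the captured-group text with the surrounding fragments.

['l_tx4ouyc14444v0v0v0ukpv', '74', 'o9uyc', '1', 'lbkfn']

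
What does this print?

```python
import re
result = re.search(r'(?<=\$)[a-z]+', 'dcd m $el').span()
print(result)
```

Lookahead/lookbehind check context without consuming it, so the matched span excludes the asserted characters.
`search` walks the string left to right and returns the first match it finds.
The match spans [7:9] → 'el'.

(7, 9)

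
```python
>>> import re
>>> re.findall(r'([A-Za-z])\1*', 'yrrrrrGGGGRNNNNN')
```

A backreference is literal: `\1` must see the identical characters the first group matched.
Matches: at [0:1] match 'y', group 1 = 'y'; at [1:6] match 'rrrrr', group 1 = 'r'; at [6:10] match 'GGGG', group 1 = 'G'; at [10:11] match 'R', group 1 = 'R'; at [11:16] match 'NNNNN', group 1 = 'N'.
One capturing group, so `findall` returns just the captured substring from each match — 5 in all.

['y', 'r', 'G', 'R', 'N']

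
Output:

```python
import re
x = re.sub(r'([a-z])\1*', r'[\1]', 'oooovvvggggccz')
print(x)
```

`\1` is not a pattern — it's the concrete string captured by group 1, re-applied verbatim.
Matches: at [0:4] → 'oooo'; at [4:7] → 'vvv'; at [7:11] → 'gggg'; at [11:13] → 'cc'; at [13:14] → 'z'.
Each match is replaced using the text its own group 1 captured.

[o][v][g][c][z]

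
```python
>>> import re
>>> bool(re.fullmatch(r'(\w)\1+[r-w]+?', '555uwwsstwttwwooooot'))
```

False

`\1` has to match the exact text group 1 already captured.
`re.fullmatch` is like wrapping the pattern in `^…$` (in single-line mode).
Here the string isn't matched end-to-end, so the call returns None, and `bool(None)` is False.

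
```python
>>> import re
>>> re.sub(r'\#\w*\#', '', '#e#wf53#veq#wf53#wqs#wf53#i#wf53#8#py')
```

'wf53wf53wf53wf53py'

Matches: at [0:3] → '#e#'; at [7:12] → '#veq#'; at [16:21] → '#wqs#'; at [25:28] → '#i#'; at [32:35] → '#8#'.
Every occurrence is swapped for ''.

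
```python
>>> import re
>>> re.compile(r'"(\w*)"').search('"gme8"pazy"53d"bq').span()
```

`re.search` scans for the first position where the pattern succeeds.
The match spans [0:6] → '"gme8"'.
Captured: group 1 = 'gme8'.

(0, 6)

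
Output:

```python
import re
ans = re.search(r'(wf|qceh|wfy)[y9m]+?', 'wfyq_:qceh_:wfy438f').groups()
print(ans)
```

`re.search` scans for the first position where the pattern succeeds.
The match spans [0:3] → 'wfy'.
Captured: group 1 = 'wf'.

('wf',)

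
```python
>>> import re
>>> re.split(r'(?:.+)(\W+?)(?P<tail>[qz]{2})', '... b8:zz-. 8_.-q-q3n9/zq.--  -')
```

['', '/', 'zq', '.--  -']

Pattern: one or more of any character (non-capturing group); then one or more of a non-word character (lazy) (captured); then exactly 2 of one of [qz] (captured as 'tail').
Matches to split on: at [0:25] → '... b8:zz-. 8_.-q-q3n9/zq'.
With a capturing group present, the delimiter's captured portion is kept in the result list.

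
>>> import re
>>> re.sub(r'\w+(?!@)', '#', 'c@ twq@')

'c@ #q@'

A negative assertion filters positions out without eating any characters.
Each match is replaced by '#'.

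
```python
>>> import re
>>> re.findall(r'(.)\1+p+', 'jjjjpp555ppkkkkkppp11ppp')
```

['j', '5', 'k', '1']

A backreference is literal: `\1` must see the identical characters the first group matched.
Matches: at [0:6] match 'jjjjpp', group 1 = 'j'; at [6:11] match '555pp', group 1 = '5'; at [11:19] match 'kkkkkppp', group 1 = 'k'; at [19:24] match '11ppp', group 1 = '1'.
With a single group, `findall` returns only what that group captured — 4 items.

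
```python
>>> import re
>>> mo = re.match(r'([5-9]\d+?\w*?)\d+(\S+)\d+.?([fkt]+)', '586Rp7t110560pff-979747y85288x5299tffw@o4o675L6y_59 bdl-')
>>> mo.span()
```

(0, 37)

The pattern matches a character in [5-9], then one or more of a digit (lazy), then zero or more of a word character (lazy) (captured); then one or more of a digit; then one or more of a non-whitespace character (captured); then one or more of a digit, then optionally any character; then one or more of one of [fkt] (captured).
`match` is anchored at position 0; if the pattern doesn't fit there, it returns None.
The match spans [0:37] → '586Rp7t110560pff-979747y85288x5299tff'.
Captured: group 1 = '58', group 2 = 'Rp7t110560pff-979747y85288x529', group 3 = 'ff'.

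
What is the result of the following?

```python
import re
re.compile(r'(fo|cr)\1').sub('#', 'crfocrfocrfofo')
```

A backreference is literal: `\1` must see the identical characters the first group matched.
Matches: at [10:14] → 'fofo'.
Each match is replaced by '#'.

'crfocrfocr#'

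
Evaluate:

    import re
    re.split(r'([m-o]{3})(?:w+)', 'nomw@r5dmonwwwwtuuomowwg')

The pattern matches exactly 3 of a character in [m-o] (captured); then one or more of a literal 'w' (non-capturing group).
Matches to split on: at [0:4] → 'nomw'; at [8:15] → 'monwwww'; at [18:23] → 'omoww'.
With a capturing group present, the delimiter's captured portion is kept in the result list.

['', 'nom', '@r5d', 'mon', 'tuu', 'omo', 'g']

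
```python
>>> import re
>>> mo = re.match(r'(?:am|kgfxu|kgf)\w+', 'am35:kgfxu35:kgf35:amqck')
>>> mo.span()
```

`match` is anchored at position 0; if the pattern doesn't fit there, it returns None.
The match spans [0:4] → 'am35'.

(0, 4)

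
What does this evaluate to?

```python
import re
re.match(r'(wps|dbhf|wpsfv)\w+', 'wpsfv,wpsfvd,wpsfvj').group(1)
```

'wps'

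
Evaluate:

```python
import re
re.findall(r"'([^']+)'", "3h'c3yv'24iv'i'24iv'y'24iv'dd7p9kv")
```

Scanning left to right: at [2:8] match "'c3yv'", group 1 = 'c3yv'; at [12:15] match "'i'", group 1 = 'i'; at [19:22] match "'y'", group 1 = 'y'.
Because there's exactly one group, `findall` drops the full match and keeps group 1 from each hit.

['c3yv', 'i', 'y']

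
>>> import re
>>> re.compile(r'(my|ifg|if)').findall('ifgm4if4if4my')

['ifg', 'if', 'if', 'my']

The regex engine tests alternatives in the order written; an earlier branch that matches wins even if a later one would match more.
With a single group, `findall` returns only what that group captured — 4 items.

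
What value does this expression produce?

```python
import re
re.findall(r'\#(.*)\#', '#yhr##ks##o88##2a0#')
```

['yhr##ks##o88##2a0']

With a single group, `findall` returns only what that group captured — 1 item.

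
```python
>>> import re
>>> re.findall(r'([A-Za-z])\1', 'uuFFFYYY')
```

['u', 'F', 'Y']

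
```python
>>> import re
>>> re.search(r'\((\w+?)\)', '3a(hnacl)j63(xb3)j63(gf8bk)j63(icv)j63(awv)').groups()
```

The match spans [2:9] → '(hnacl)'.
Captured: group 1 = 'hnacl'.

('hnacl',)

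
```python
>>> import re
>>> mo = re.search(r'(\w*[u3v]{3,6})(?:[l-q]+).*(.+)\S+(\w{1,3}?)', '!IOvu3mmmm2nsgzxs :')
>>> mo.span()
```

Pattern: zero or more of a word character, then 3 to 6 of one of [u3v] (captured); then one or more of a character in [l-q] (non-capturing group); then zero or more of any character; then one or more of any character (captured); then one or more of a non-whitespace character; then 1 to 3 of a word character (lazy) (captured).
`search` walks the string left to right and returns the first match it finds.
The match spans [1:17] → 'IOvu3mmmm2nsgzxs'.
Captured: group 1 = 'IOvu3', group 2 = 'z', group 3 = 's'.

(1, 17)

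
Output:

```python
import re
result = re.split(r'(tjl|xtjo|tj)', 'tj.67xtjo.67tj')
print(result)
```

['', 'tj', '.67', 'xtjo', '.67', 'tj', '']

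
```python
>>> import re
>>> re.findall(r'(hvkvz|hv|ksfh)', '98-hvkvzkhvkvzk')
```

Alternation isn't longest-match — the leftmost alternative that fits at this position is chosen.
One capturing group, so `findall` returns just the captured substring from each match — 2 in all.

['hvkvz', 'hvkvz']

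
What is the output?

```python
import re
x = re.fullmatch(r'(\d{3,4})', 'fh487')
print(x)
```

None

`re.fullmatch` requires the pattern to consume the entire string.
Here the pattern can't cover the whole string, so the call returns None.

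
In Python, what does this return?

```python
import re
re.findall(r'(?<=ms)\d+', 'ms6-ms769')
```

Because the assertion is zero-width, the text it checks is not consumed and won't appear in the result.
No capturing groups, so `findall` returns the 2 full match strings.

['6', '769']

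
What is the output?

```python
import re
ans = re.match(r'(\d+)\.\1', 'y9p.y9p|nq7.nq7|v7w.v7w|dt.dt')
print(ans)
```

The backreference `\1` re-matches whatever the first group consumed, character for character.
`re.match` won't scan ahead — the pattern has to work from the very first character.
Here position 0 doesn't satisfy it, so the call returns None.

None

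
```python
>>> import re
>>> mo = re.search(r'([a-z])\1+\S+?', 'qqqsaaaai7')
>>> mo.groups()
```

The match spans [0:4] → 'qqqs'.
Captured: group 1 = 'q'.

('q',)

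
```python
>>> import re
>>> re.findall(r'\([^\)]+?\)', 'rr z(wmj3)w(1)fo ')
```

`findall` yields the raw match text (2 of them) because the pattern has no groups.

['(wmj3)', '(1)']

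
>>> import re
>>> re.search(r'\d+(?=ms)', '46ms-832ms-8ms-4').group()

'46'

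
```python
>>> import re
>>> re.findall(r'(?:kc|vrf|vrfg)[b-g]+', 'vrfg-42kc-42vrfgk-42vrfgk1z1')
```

Scanning left to right: at [0:4] → 'vrfg'; at [12:16] → 'vrfg'; at [20:24] → 'vrfg'.
`findall` yields the raw match text (3 of them) because the pattern has no groups.

['vrfg', 'vrfg', 'vrfg']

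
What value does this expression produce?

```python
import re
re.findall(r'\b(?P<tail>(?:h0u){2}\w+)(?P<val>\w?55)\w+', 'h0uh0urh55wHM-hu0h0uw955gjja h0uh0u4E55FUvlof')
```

Pattern: a word boundary (`\b`, zero-width); then the literal 'h0u' repeated 2 times, then one or more of a word character (captured as 'tail'); then optionally a word character, then the literal '55' (captured as 'val'); then one or more of a word character.
Walking the string: at [0:13] match 'h0uh0urh55wHM', groups = ('h0uh0urh', '55'); at [29:45] match 'h0uh0u4E55FUvlof', groups = ('h0uh0u4E', '55').
2 groups means each result is a tuple of 2 captured strings — 2 here.

[('h0uh0urh', '55'), ('h0uh0u4E', '55')]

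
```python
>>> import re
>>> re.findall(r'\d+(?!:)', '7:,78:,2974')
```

['7', '2974']

The negative lookaround is zero-width — it rules out positions where the adjacent text would match, without consuming anything.
Since nothing is captured, `findall` lists the 2 matched substrings directly.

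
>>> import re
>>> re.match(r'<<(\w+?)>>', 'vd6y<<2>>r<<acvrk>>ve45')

None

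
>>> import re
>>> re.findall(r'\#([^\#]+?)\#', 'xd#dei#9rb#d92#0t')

Walking the string: at [2:7] match '#dei#', group 1 = 'dei'; at [10:15] match '#d92#', group 1 = 'd92'.
One capturing group, so `findall` returns just the captured substring from each match — 2 in all.

['dei', 'd92']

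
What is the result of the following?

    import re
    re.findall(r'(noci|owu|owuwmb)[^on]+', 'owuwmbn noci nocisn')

Because there's exactly one group, `findall` drops the full match and keeps group 1 from each hit.

['owu', 'noci', 'noci']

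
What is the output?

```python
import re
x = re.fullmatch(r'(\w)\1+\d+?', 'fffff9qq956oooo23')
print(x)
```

`\1` has to match the exact text group 1 already captured.
`fullmatch` succeeds only if the pattern covers the string from start to end.
Here the string isn't matched end-to-end, so the call returns None.

None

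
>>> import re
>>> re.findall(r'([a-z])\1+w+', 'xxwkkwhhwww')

After group 1 captures some text, `\1` only succeeds where that same text appears again.
Scanning left to right: at [0:3] match 'xxw', group 1 = 'x'; at [3:6] match 'kkw', group 1 = 'k'; at [6:11] match 'hhwww', group 1 = 'h'.
One capturing group, so `findall` returns just the captured substring from each match — 3 in all.

['x', 'k', 'h']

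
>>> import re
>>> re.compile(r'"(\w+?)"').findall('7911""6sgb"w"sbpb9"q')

['6sgb', 'sbpb9']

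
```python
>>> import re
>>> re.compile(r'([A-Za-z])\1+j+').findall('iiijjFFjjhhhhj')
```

['i', 'F', 'h']

A backreference is literal: `\1` must see the identical characters the first group matched.
Scanning left to right: at [0:5] match 'iiijj', group 1 = 'i'; at [5:9] match 'FFjj', group 1 = 'F'; at [9:14] match 'hhhhj', group 1 = 'h'.
One capturing group, so `findall` returns just the captured substring from each match — 3 in all.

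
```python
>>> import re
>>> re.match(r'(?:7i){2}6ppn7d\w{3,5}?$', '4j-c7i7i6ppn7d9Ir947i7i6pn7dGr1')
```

None

Pattern: the literal '7i' repeated 2 times, then the literal '6pp'; then the literal 'n7d', then 3 to 5 of a word character (lazy); then anchored at the end.
`match` is anchored at position 0; if the pattern doesn't fit there, it returns None.
Here the string doesn't start with a match, so the call returns None.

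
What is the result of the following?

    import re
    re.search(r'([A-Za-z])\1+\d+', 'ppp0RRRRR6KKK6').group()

'ppp0'

A backreference is literal: `\1` must see the identical characters the first group matched.
Unlike `match`, `search` isn't anchored — it looks for the pattern anywhere in the string.
The match spans [0:4] → 'ppp0'.
Captured: group 1 = 'p'.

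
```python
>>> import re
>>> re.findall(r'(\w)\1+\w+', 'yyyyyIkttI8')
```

['y']

The backreference `\1` re-matches whatever the first group consumed, character for character.
`findall` collects group 1 from the one match (1 total).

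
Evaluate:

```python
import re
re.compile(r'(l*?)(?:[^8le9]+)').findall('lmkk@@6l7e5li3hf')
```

Pattern: zero or more of a literal 'l' (lazy) (captured); then one or more of any character except [8le9] (non-capturing group).
Scanning left to right: at [0:7] match 'lmkk@@6', group 1 = 'l'; at [7:9] match 'l7', group 1 = 'l'; at [10:11] match '5', group 1 = ''; at [11:16] match 'li3hf', group 1 = 'l'.
One capturing group, so `findall` returns just the captured substring from each match — 4 in all.

['l', 'l', '', 'l']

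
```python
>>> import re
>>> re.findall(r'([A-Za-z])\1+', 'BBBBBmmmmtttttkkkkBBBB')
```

['B', 'm', 't', 'k', 'B']

`\1` is not a pattern — it's the concrete string captured by group 1, re-applied verbatim.
With a single group, `findall` returns only what that group captured — 5 items.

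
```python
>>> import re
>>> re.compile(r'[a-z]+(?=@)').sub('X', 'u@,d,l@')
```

'X@,d,X@'

Because the assertion is zero-width, the text it checks is not consumed and won't appear in the result.
`sub` substitutes 'X' at each match site.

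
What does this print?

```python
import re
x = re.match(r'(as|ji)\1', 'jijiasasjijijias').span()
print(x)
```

`\1` is not a pattern — it's the concrete string captured by group 1, re-applied verbatim.
`re.match` won't scan ahead — the pattern has to work from the very first character.
The match spans [0:4] → 'jiji'.
Captured: group 1 = 'ji'.

(0, 4)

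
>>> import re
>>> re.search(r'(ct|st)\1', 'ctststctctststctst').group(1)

'st'

The match spans [2:6] → 'stst'.
Captured: group 1 = 'st'.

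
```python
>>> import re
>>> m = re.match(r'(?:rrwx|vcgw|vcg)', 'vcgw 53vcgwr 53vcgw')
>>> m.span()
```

(0, 4)

`|` is ordered: at each position the engine commits to the first alternative that works.
`match` is anchored at position 0; if the pattern doesn't fit there, it returns None.
The match spans [0:4] → 'vcgw'.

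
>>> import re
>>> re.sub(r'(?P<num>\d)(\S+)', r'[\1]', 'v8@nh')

'v[8]'

The pattern matches a digit (captured as 'num'); then one or more of a non-whitespace character (captured).
Matches: at [1:5] → '8@nh'.
The replacement refers to a captured group, so each match is rewritten using its own captured text.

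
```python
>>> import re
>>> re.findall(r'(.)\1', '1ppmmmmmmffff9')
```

['p', 'm', 'm', 'm', 'f', 'f']

The backreference `\1` re-matches whatever the first group consumed, character for character.
Matches: at [1:3] match 'pp', group 1 = 'p'; at [3:5] match 'mm', group 1 = 'm'; at [5:7] match 'mm', group 1 = 'm'; at [7:9] match 'mm', group 1 = 'm'; at [9:11] match 'ff', group 1 = 'f'; ….
Because there's exactly one group, `findall` drops the full match and keeps group 1 from each hit.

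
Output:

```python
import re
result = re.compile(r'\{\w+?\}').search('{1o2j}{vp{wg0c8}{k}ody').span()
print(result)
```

(0, 6)

`search` walks the string left to right and returns the first match it finds.
The match spans [0:6] → '{1o2j}'.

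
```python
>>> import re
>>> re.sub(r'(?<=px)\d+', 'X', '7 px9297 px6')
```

Lookahead/lookbehind check context without consuming it, so the matched span excludes the asserted characters.
`sub` substitutes 'X' at each match site.

'7 pxX pxX'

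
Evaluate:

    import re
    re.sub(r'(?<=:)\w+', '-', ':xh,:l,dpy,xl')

The positive lookaround only admits positions where the adjacent text matches; those characters stay outside the span.
Every occurrence is swapped for '-'.

':-,:-,dpy,xl'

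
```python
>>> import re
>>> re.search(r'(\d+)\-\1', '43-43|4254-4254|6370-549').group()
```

After group 1 captures some text, `\1` only succeeds where that same text appears again.
The match spans [0:5] → '43-43'.

'43-43'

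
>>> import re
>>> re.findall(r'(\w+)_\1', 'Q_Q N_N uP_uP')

The backreference `\1` re-matches whatever the first group consumed, character for character.
Scanning left to right: at [0:3] match 'Q_Q', group 1 = 'Q'; at [4:7] match 'N_N', group 1 = 'N'; at [8:13] match 'uP_uP', group 1 = 'uP'.
One capturing group, so `findall` returns just the captured substring from each match — 3 in all.

['Q', 'N', 'uP']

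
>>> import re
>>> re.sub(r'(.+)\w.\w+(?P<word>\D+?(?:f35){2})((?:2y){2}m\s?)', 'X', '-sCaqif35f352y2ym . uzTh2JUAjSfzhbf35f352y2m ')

'X. uzTh2JUAjSfzhbf35f352y2m '

This matches one or more of any character (captured); then a word character, then any character, then one or more of a word character; then one or more of a non-digit (lazy), then the literal 'f35' repeated 2 times (captured as 'word'); then the literal '2y' repeated 2 times, then the literal 'm', then optionally whitespace (captured).
Matches: at [0:18] → '-sCaqif35f352y2ym '.
`sub` substitutes 'X' at each match site.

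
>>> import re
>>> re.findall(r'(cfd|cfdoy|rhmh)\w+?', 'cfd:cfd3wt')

['cfd']

With a single group, `findall` returns only what that group captured — 1 item.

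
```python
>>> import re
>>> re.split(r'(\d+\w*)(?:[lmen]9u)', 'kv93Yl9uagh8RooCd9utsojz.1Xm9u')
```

Pattern: one or more of a digit, then zero or more of a word character (captured); then one of [lmen], then the literal '9u' (non-capturing group).
Matches to split on: at [2:8] → '93Yl9u'; at [25:30] → '1Xm9u'.
Because the pattern has a capturing group, `split` also inserts each captured text between the pieces.

['kv', '93Y', 'agh8RooCd9utsojz.', '1X', '']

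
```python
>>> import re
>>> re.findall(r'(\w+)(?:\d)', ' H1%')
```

The pattern matches one or more of a word character (captured); then a digit (non-capturing group).
Matches: at [1:3] match 'H1', group 1 = 'H'.
`findall` collects group 1 from the one match (1 total).

['H']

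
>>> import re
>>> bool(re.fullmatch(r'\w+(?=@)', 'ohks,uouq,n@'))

False

`re.fullmatch` requires the pattern to consume the entire string.
Here the string isn't matched end-to-end, so the call returns None, and `bool(None)` is False.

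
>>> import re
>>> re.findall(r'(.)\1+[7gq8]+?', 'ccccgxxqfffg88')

A backreference is literal: `\1` must see the identical characters the first group matched.
Scanning left to right: at [0:5] match 'ccccg', group 1 = 'c'; at [5:8] match 'xxq', group 1 = 'x'; at [8:12] match 'fffg', group 1 = 'f'.
One capturing group, so `findall` returns just the captured substring from each match — 3 in all.

['c', 'x', 'f']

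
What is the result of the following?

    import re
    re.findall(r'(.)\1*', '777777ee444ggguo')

['7', 'e', '4', 'g', 'u', 'o']

A backreference is literal: `\1` must see the identical characters the first group matched.
`findall` collects group 1 from each match (6 total).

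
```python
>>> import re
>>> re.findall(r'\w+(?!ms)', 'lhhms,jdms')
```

['lhhms', 'jdms']

`(?!…)`/`(?<!…)` only lets a position through if the neighbouring text does NOT match; no characters are consumed.
Walking the string: at [0:5] → 'lhhms'; at [6:10] → 'jdms'.
With no groups in the pattern, `findall` gives back each whole match — 2 here.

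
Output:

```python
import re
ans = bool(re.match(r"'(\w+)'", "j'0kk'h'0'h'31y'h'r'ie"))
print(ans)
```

`re.match` only tries the pattern at the start of the string.
Here position 0 doesn't satisfy it, so the call returns None, and `bool(None)` is False.

False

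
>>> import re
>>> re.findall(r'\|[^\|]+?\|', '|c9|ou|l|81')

['|c9|', '|l|']

Scanning left to right: at [0:4] → '|c9|'; at [6:9] → '|l|'.
No capturing groups, so `findall` returns the 2 full match strings.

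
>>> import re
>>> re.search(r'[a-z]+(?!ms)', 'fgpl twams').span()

(0, 4)

`(?!…)`/`(?<!…)` only lets a position through if the neighbouring text does NOT match; no characters are consumed.
`re.search` scans for the first position where the pattern succeeds.
The match spans [0:4] → 'fgpl'.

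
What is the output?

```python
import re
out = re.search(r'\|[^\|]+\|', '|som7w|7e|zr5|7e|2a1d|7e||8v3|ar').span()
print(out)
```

The match spans [0:7] → '|som7w|'.

(0, 7)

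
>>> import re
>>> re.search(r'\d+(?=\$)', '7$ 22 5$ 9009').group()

'7'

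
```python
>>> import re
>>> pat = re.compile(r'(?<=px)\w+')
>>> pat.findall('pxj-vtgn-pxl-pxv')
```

['j', 'l', 'v']

Because the assertion is zero-width, the text it checks is not consumed and won't appear in the result.
With no groups in the pattern, `findall` gives back each whole match — 3 here.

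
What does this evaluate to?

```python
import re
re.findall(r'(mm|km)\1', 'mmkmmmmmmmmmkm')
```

['mm', 'mm']

The backreference `\1` re-matches whatever the first group consumed, character for character.
One capturing group, so `findall` returns just the captured substring from each match — 2 in all.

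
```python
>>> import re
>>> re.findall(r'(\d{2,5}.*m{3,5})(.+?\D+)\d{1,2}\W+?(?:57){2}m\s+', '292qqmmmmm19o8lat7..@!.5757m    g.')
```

The pattern matches 2 to 5 of a digit, then zero or more of any character, then 3 to 5 of a literal 'm' (captured); then one or more of any character (lazy), then one or more of a non-digit (captured); then 1 to 2 of a digit, then one or more of a non-word character (lazy); then the literal '57' repeated 2 times, then a literal 'm', then one or more of whitespace.
Matches: at [0:32] match '292qqmmmmm19o8lat7..@!.5757m    ', groups = ('292qqmmmmm', '19o8lat').
2 groups means the one result is a tuple of 2 captured strings — 1 here.

[('292qqmmmmm', '19o8lat')]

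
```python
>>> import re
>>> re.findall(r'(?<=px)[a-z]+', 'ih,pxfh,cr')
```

['fh']

The positive lookaround only admits positions where the adjacent text matches; those characters stay outside the span.
Walking the string: at [5:7] → 'fh'.
No capturing groups, so `findall` returns the 1 full match string.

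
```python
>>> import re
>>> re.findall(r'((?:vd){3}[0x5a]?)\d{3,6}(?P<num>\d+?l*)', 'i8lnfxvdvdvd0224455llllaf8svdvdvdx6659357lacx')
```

[('vdvdvd0', '5llll'), ('vdvdvdx', '7l')]

Multiple groups make `findall` return tuples — one 2-tuple for each match.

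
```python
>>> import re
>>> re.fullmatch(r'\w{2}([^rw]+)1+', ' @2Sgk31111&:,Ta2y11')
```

The pattern matches exactly 2 of a word character; then one or more of any character except [rw] (captured); then one or more of a literal '1'.
`re.fullmatch` is like wrapping the pattern in `^…$` (in single-line mode).
Here the string isn't matched end-to-end, so the call returns None.

None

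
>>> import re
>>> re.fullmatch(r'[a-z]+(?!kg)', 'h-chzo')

None

Because the assertion is negative and zero-width, positions next to the forbidden text are skipped.
`re.fullmatch` is like wrapping the pattern in `^…$` (in single-line mode).
Here there's no way to consume every character, so the call returns None.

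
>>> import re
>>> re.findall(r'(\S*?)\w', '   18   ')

Because the quantifier is non-greedy, it stops expanding at the earliest point where the rest of the pattern can succeed.
Because there's exactly one group, `findall` drops the full match and keeps group 1 from each hit.

['', '']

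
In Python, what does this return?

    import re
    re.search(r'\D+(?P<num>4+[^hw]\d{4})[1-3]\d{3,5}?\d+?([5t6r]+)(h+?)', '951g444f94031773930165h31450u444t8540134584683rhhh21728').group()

'g444f94031773930165h'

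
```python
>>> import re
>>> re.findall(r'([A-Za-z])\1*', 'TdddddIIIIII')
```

['T', 'd', 'I']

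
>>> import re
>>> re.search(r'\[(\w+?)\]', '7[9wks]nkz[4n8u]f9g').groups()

The match spans [1:7] → '[9wks]'.
Captured: group 1 = '9wks'.

('9wks',)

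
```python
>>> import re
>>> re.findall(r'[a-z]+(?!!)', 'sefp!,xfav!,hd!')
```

The negative lookaround is zero-width — it rules out positions where the adjacent text would match, without consuming anything.
Matches: at [0:3] → 'sef'; at [6:9] → 'xfa'; at [12:13] → 'h'.
Since nothing is captured, `findall` lists the 3 matched substrings directly.

['sef', 'xfa', 'h']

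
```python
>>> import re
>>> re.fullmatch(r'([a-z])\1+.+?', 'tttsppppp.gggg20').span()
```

`re.fullmatch` is like wrapping the pattern in `^…$` (in single-line mode).
The match spans [0:16] → 'tttsppppp.gggg20'.

(0, 16)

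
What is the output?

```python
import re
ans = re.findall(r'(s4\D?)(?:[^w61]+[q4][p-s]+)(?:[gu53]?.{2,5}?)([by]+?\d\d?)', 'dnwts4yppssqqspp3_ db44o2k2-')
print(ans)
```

Pattern: the literal 's4', then optionally a non-digit (captured); then one or more of any character except [w61], then one of [q4], then one or more of a character in [p-s] (non-capturing group); then optionally one of [gu53], then 2 to 5 of any character (lazy) (non-capturing group); then one or more of one of [by] (lazy), then a digit, then optionally a digit (captured).
Matches: at [4:23] match 's4yppssqqspp3_ db44', groups = ('s4y', 'b44').
`findall` packs the 2 group values into a tuple for every match.

[('s4y', 'b44')]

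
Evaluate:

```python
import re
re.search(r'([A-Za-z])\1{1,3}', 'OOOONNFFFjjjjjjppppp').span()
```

(0, 4)

`\1` has to match the exact text group 1 already captured.
Unlike `match`, `search` isn't anchored — it looks for the pattern anywhere in the string.
The match spans [0:4] → 'OOOO'.
Captured: group 1 = 'O'.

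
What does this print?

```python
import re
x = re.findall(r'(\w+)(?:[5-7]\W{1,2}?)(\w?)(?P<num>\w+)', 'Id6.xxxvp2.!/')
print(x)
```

[('Id', 'x', 'xxvp2')]

`findall` packs the 3 group values into a tuple for every match.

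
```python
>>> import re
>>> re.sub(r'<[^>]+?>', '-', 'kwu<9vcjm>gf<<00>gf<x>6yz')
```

'kwu-gf-gf-6yz'

Each match is replaced by '-'.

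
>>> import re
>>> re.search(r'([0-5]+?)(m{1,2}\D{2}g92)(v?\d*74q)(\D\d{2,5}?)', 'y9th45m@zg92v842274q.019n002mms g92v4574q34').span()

(4, 23)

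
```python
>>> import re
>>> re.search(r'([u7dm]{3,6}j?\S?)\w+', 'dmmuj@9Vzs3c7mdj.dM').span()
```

Pattern: 3 to 6 of one of [u7dm], then optionally a literal 'j', then optionally a non-whitespace character (captured); then one or more of a word character.
Unlike `match`, `search` isn't anchored — it looks for the pattern anywhere in the string.
The match spans [0:16] → 'dmmuj@9Vzs3c7mdj'.
Captured: group 1 = 'dmmuj@'.

(0, 16)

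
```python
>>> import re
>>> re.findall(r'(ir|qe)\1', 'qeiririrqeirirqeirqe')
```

['ir', 'ir']

The backreference `\1` re-matches whatever the first group consumed, character for character.
Matches: at [2:6] match 'irir', group 1 = 'ir'; at [10:14] match 'irir', group 1 = 'ir'.
`findall` collects group 1 from each match (2 total).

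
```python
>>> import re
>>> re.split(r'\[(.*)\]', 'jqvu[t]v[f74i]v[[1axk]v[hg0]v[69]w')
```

['jqvu', 't]v[f74i]v[[1axk]v[hg0]v[69', 'w']

Matches to split on: at [4:33] → '[t]v[f74i]v[[1axk]v[hg0]v[69]'.
With a capturing group present, the delimiter's captured portion is kept in the result list.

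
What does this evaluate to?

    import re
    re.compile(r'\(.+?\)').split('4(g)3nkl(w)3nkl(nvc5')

Because the quantifier is non-greedy, it stops expanding at the earliest point where the rest of the pattern can succeed.
Matches to split on: at [1:4] → '(g)'; at [8:11] → '(w)'.
Each match becomes a cut point; 3 segments remain.

['4', '3nkl', '3nkl(nvc5']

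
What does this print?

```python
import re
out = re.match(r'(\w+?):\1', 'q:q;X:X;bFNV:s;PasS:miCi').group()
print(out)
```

`match` is anchored at position 0; if the pattern doesn't fit there, it returns None.
The match spans [0:3] → 'q:q'.

q:q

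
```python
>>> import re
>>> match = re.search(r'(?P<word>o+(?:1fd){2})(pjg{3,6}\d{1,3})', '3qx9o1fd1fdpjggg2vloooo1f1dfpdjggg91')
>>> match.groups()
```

Pattern: one or more of the literal 'o', then the literal '1fd' repeated 2 times (captured as 'word'); then the literal 'pj', then 3 to 6 of a literal 'g', then 1 to 3 of a digit (captured).
`re.search` scans for the first position where the pattern succeeds.
The match spans [4:17] → 'o1fd1fdpjggg2'.
Captured: group 1 = 'o1fd1fd', group 2 = 'pjggg2'.

('o1fd1fd', 'pjggg2')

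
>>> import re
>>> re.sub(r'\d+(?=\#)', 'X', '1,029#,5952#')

The positive lookaround only admits positions where the adjacent text matches; those characters stay outside the span.
Matches: at [2:5] → '029'; at [7:11] → '5952'.
`sub` substitutes 'X' at each match site.

'1,X#,X#'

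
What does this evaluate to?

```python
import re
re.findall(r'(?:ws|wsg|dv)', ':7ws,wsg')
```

['ws', 'ws']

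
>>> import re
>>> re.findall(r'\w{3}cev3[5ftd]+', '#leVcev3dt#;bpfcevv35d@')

['leVcev3dt']

Pattern: exactly 3 of a word character, then the literal 'ce'; then the literal 'v3', then one or more of one of [5ftd].
Scanning left to right: at [1:10] → 'leVcev3dt'.
Since nothing is captured, `findall` lists the 1 matched substring directly.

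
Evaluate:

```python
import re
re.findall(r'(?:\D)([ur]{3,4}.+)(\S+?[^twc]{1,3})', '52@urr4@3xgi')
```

Multiple groups make `findall` return tuples — one 2-tuple for the one match.

[('urr4@3x', 'gi')]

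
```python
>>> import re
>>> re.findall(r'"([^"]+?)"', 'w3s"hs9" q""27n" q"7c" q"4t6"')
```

Walking the string: at [3:8] match '"hs9"', group 1 = 'hs9'; at [11:16] match '"27n"', group 1 = '27n'; at [18:22] match '"7c"', group 1 = '7c'; at [24:29] match '"4t6"', group 1 = '4t6'.
With a single group, `findall` returns only what that group captured — 4 items.

['hs9', '27n', '7c', '4t6']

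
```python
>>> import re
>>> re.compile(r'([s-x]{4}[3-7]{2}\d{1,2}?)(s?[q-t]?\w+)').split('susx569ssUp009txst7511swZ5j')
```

Pattern: exactly 4 of a character in [s-x], then exactly 2 of a character in [3-7], then 1 to 2 of a digit (lazy) (captured); then optionally the literal 's', then optionally a character in [q-t], then one or more of a word character (captured).
Matches to split on: at [0:27] → 'susx569ssUp009txst7511swZ5j'.
The group in the pattern means `split` returns the separators' captures alongside the pieces.

['', 'susx569', 'ssUp009txst7511swZ5j', '']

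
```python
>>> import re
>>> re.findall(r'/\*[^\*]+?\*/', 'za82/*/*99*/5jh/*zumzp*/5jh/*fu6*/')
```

No capturing groups, so `findall` returns the 3 full match strings.

['/*99*/', '/*zumzp*/', '/*fu6*/']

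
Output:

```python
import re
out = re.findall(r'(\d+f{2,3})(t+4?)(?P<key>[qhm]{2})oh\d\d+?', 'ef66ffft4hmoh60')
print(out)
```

[('66fff', 't4', 'hm')]

The pattern matches one or more of a digit, then 2 to 3 of the literal 'f' (captured); then one or more of a literal 't', then optionally the literal '4' (captured); then exactly 2 of one of [qhm] (captured as 'key'); then the literal 'oh', then a digit; then one or more of a digit (lazy).
Walking the string: at [2:15] match '66ffft4hmoh60', groups = ('66fff', 't4', 'hm').
`findall` packs the 3 group values into a tuple for every match.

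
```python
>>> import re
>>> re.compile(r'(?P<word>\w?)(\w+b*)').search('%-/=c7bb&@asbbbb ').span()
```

(4, 8)

The pattern matches optionally a word character (captured as 'word'); then one or more of a word character, then zero or more of a literal 'b' (captured).
`re.search` scans for the first position where the pattern succeeds.
The match spans [4:8] → 'c7bb'.
Captured: group 1 = 'c', group 2 = '7bb'.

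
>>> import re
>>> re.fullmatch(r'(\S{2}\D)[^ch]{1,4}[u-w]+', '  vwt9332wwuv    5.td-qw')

None

This matches exactly 2 of a non-whitespace character, then a non-digit (captured); then 1 to 4 of any character except [ch], then one or more of a character in [u-w].
`fullmatch` succeeds only if the pattern covers the string from start to end.
Here there's no way to consume every character, so the call returns None.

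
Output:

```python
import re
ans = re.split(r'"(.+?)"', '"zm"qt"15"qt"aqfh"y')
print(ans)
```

['', 'zm', 'qt', '15', 'qt', 'aqfh', 'y']

Because the quantifier is non-greedy, it stops expanding at the earliest point where the rest of the pattern can succeed.
The group in the pattern means `split` returns the separators' captures alongside the pieces.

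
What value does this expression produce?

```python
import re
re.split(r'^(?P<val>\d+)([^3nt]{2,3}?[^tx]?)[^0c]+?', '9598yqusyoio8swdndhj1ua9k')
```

With the lazy modifier that quantifier settles for the fewest repetitions that let the rest of the pattern succeed (the atoms after it are unaffected and can still be greedy).
The group in the pattern means `split` returns the separators' captures alongside the pieces.

['', '9598', 'yqu', 'yoio8swdndhj1ua9k']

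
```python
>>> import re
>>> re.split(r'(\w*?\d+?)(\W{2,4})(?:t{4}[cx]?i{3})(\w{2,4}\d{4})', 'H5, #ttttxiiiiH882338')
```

The pattern matches zero or more of a word character (lazy), then one or more of a digit (lazy) (captured); then 2 to 4 of a non-word character (captured); then exactly 4 of a literal 't', then optionally one of [cx], then exactly 3 of the literal 'i' (non-capturing group); then 2 to 4 of a word character, then exactly 4 of a digit (captured).
Matches to split on: at [0:21] → 'H5, #ttttxiiiiH882338'.
With a capturing group present, the delimiter's captured portion is kept in the result list.

['', 'H5', ', #', 'iH882338', '']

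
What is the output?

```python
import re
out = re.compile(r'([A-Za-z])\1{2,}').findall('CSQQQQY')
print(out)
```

['Q']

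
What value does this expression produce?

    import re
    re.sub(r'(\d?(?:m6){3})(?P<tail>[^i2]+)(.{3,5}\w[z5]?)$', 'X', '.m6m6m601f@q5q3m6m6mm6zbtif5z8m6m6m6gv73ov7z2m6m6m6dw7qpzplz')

'.m6m6m601f@q5q3m6m6mm6zbtif5z8m6m6m6gv73ov7zX'

Pattern: optionally a digit, then the literal 'm6' repeated 3 times (captured); then one or more of any character except [i2] (captured as 'tail'); then 3 to 5 of any character, then a word character, then optionally one of [z5] (captured); then anchored at the end.
Matches: at [44:60] → '2m6m6m6dw7qpzplz'.
Each match is replaced by 'X'.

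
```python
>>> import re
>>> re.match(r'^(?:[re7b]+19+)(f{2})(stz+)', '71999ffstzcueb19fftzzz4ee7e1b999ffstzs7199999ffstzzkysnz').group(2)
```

'stz'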